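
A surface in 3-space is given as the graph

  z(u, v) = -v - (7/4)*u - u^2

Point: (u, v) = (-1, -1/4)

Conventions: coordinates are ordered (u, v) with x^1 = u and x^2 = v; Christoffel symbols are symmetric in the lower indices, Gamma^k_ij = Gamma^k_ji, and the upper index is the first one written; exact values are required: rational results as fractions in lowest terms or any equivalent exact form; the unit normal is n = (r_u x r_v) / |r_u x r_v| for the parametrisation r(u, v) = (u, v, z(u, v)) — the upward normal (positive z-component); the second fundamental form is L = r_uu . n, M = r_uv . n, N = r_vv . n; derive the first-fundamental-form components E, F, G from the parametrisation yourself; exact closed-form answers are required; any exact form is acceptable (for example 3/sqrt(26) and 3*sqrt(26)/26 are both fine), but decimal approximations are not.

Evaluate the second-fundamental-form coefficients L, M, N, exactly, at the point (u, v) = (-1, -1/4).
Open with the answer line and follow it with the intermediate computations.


Answer: L = -8*sqrt(33)/33, M = 0, N = 0

z_u = 1/4, z_v = -1, z_uu = -2, z_uv = 0, z_vv = 0
E = 17/16, F = -1/4, G = 2; answer radicand W^2 = 33/16
unnormalised second-form numerators: l = -2, m = 0, n = 0; L = l/sqrt(33/16), and similarly M = m/sqrt(W^2), N = n/sqrt(W^2)


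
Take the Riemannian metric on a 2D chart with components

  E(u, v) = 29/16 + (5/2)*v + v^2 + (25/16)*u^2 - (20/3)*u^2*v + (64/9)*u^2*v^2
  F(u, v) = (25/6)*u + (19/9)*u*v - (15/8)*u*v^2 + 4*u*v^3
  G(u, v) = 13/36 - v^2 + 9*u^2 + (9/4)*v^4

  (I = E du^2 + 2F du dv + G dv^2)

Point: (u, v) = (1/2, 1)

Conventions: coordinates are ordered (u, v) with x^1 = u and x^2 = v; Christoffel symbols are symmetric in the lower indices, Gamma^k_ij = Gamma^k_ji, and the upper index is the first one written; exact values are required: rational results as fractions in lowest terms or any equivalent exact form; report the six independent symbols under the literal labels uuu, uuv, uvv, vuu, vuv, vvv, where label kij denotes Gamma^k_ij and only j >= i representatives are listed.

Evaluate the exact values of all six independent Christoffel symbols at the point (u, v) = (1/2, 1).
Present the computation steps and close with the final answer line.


E = 3349/576, F = 605/144, G = 139/36 at the point
E_u = 289/144, E_v = 115/18, F_u = 605/72, F_v = 373/72, G_u = 9, G_v = 7
EG - F^2 = 5527/1152;  g^inv = (1152/5527) * [[139/36, -605/144], [-605/144, 3349/576]]
first-kind symbols [ij,l] = (1/2)(d_i g_jl + d_j g_il - d_l g_ij): [uu,u] = E_u/2 = 289/288, [uu,v] = F_u - E_v/2 = 125/24, [uv,u] = E_v/2 = 115/36, [uv,v] = G_u/2 = 9/2, [vv,u] = F_v - G_u/2 = 49/72, [vv,v] = G_v/2 = 7/2
Gamma^u_ij = (G*[ij,u] - F*[ij,v])/(EG - F^2), Gamma^v_ij = (E*[ij,v] - F*[ij,u])/(EG - F^2)

Answer: Gamma_uuu = -186704/49743, Gamma_uuv = -68140/49743, Gamma_uvv = -125216/49743, Gamma_vuu = 540515/99486, Gamma_vuv = 132119/49743, Gamma_vvv = 181342/49743


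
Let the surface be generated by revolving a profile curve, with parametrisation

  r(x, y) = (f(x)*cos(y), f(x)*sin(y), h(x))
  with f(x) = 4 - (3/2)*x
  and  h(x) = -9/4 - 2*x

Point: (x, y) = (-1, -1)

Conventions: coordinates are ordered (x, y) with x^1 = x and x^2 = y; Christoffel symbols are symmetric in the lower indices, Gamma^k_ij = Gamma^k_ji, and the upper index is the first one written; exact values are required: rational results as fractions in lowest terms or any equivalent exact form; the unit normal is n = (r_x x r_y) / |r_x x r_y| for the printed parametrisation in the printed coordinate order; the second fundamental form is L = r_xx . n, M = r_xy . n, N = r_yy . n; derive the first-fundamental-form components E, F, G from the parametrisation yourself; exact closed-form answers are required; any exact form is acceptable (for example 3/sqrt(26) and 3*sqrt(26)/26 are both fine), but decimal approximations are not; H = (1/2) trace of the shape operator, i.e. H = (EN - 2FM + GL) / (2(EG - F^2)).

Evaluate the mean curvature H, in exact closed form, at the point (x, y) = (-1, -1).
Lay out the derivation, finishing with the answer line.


f = 11/2, f' = -3/2, f'' = 0, h' = -2, h'' = 0
E = 25/4, F = 0, G = 121/4; answer radicand W^2 = 25/4
unnormalised second-form numerators: l = 0, m = 0, n = -11; L = l/sqrt(25/4), and similarly M = m/sqrt(W^2), N = n/sqrt(W^2)
H = (E*n - 2*F*m + G*l) / (2*(EG - F^2)*sqrt(W^2)); E*n - 2*F*m + G*l = -275/4, EG - F^2 = 3025/16, so H = (-2/11)/sqrt(25/4)

Answer: H = -4/55


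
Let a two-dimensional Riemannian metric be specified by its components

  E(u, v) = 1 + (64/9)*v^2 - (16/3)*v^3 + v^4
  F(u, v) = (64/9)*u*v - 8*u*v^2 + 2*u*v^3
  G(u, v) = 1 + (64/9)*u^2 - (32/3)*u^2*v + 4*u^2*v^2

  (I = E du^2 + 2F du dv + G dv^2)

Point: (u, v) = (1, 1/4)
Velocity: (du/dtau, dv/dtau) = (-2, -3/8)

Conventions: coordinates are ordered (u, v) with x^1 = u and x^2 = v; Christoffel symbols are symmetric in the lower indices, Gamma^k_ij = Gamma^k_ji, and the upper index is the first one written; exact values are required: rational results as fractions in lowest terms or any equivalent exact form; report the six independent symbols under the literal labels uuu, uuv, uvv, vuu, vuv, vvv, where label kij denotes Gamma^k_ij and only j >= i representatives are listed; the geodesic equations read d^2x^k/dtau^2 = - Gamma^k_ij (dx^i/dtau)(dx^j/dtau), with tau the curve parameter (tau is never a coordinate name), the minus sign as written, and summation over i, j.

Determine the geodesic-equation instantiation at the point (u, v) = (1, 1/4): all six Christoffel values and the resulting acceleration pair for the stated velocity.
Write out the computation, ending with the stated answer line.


E = 3145/2304, F = 377/288, G = 205/36 at the point
E_u = 0, E_v = 377/144, F_u = 377/288, F_v = 251/72, G_u = 169/18, G_v = -26/3
EG - F^2 = 13961/2304;  g^inv = (2304/13961) * [[205/36, -377/288], [-377/288, 3145/2304]]
first-kind symbols [ij,l] = (1/2)(d_i g_jl + d_j g_il - d_l g_ij): [uu,u] = E_u/2 = 0, [uu,v] = F_u - E_v/2 = 0, [uv,u] = E_v/2 = 377/288, [uv,v] = G_u/2 = 169/36, [vv,u] = F_v - G_u/2 = -29/24, [vv,v] = G_v/2 = -13/3
Gamma^u_ij = (G*[ij,u] - F*[ij,v])/(EG - F^2), Gamma^v_ij = (E*[ij,v] - F*[ij,u])/(EG - F^2)
Gamma_uuu = 0, Gamma_uuv = 3016/13961, Gamma_uvv = -2784/13961, Gamma_vuu = 0, Gamma_vuv = 10816/13961, Gamma_vvv = -9984/13961
d^2u/dtau^2 = -(Gamma_uuu*(-2)^2 + 2*Gamma_uuv*(-2)*(-3/8) + Gamma_uvv*(-3/8)^2) = -8265/27922
d^2v/dtau^2 = -(Gamma_vuu*(-2)^2 + 2*Gamma_vuv*(-2)*(-3/8) + Gamma_vvv*(-3/8)^2) = -14820/13961

Answer: Gamma_uuu = 0, Gamma_uuv = 3016/13961, Gamma_uvv = -2784/13961, Gamma_vuu = 0, Gamma_vuv = 10816/13961, Gamma_vvv = -9984/13961; accelerations (d^2u/dtau^2, d^2v/dtau^2) = (-8265/27922, -14820/13961)


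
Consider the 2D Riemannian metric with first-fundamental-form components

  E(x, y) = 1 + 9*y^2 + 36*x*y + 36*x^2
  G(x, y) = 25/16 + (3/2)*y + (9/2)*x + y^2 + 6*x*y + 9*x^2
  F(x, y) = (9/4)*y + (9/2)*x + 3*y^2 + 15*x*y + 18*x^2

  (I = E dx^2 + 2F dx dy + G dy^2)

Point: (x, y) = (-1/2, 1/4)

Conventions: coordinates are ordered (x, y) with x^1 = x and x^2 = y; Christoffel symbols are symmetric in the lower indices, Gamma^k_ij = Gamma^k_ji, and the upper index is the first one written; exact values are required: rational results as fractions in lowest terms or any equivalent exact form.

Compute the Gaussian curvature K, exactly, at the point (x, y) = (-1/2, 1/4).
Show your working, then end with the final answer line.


E = 97/16, F = 9/8, G = 5/4, EG - F^2 = 101/16 at the point
E_x = -27, E_y = -27/2, F_x = -39/4, F_y = -15/4, G_x = -3, G_y = -1
E_yy = 18, F_xy = 15, G_xx = 18
The intrinsic route: Brioschi's K = (det M1 - det M2)/(EG - F^2)^2.
M1 = [[-E_yy/2 + F_xy - G_xx/2, E_x/2, F_x - E_y/2], [F_y - G_x/2, E, F], [G_y/2, F, G]] = [[-3, -27/2, -3], [-9/4, 97/16, 9/8], [-1/2, 9/8, 5/4]]; det M1 = -813/16
M2 = [[0, E_y/2, G_x/2], [E_y/2, E, F], [G_x/2, F, G]] = [[0, -27/4, -3/2], [-27/4, 97/16, 9/8], [-3/2, 9/8, 5/4]]; det M2 = -765/16
det M1 - det M2 = -3; K = -3 / (101/16)^2 = -768/10201

Answer: K = -768/10201


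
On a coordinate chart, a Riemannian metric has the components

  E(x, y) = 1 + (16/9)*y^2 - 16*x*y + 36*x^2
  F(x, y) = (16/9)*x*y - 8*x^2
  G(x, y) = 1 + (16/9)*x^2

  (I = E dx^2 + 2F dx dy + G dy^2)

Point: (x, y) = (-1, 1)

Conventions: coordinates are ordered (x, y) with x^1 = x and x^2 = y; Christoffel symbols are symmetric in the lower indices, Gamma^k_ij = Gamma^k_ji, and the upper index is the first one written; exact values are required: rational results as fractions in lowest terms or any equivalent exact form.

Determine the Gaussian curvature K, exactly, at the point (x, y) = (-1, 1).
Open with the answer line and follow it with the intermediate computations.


Answer: K = -144/259081

E = 493/9, F = -88/9, G = 25/9, EG - F^2 = 509/9 at the point
E_x = -88, E_y = 176/9, F_x = 160/9, F_y = -16/9, G_x = -32/9, G_y = 0
E_yy = 32/9, F_xy = 16/9, G_xx = 32/9
Apply the Brioschi formula K = (det M1 - det M2)/(EG - F^2)^2 over the derivative matrices of E, F, G.
M1 = [[-E_yy/2 + F_xy - G_xx/2, E_x/2, F_x - E_y/2], [F_y - G_x/2, E, F], [G_y/2, F, G]] = [[-16/9, -44, 8], [0, 493/9, -88/9], [0, -88/9, 25/9]]; det M1 = -8144/81
M2 = [[0, E_y/2, G_x/2], [E_y/2, E, F], [G_x/2, F, G]] = [[0, 88/9, -16/9], [88/9, 493/9, -88/9], [-16/9, -88/9, 25/9]]; det M2 = -8000/81
det M1 - det M2 = -16/9; K = -16/9 / (509/9)^2 = -144/259081


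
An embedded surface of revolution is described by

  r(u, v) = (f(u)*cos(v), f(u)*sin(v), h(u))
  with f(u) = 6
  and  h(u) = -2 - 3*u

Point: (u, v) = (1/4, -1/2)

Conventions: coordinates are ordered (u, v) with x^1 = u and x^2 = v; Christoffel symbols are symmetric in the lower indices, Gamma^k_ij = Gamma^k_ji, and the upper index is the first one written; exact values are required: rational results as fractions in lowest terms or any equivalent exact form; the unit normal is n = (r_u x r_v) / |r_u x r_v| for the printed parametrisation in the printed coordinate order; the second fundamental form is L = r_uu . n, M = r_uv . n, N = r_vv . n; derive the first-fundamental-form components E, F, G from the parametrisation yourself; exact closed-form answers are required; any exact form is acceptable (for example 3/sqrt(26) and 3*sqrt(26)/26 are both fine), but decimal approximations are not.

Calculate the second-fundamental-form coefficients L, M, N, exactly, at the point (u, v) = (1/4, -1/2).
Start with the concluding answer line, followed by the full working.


Answer: L = 0, M = 0, N = -6

f = 6, f' = 0, f'' = 0, h' = -3, h'' = 0
E = 9, F = 0, G = 36; answer radicand W^2 = 9
unnormalised second-form numerators: l = 0, m = 0, n = -18; L = l/sqrt(9), and similarly M = m/sqrt(W^2), N = n/sqrt(W^2)


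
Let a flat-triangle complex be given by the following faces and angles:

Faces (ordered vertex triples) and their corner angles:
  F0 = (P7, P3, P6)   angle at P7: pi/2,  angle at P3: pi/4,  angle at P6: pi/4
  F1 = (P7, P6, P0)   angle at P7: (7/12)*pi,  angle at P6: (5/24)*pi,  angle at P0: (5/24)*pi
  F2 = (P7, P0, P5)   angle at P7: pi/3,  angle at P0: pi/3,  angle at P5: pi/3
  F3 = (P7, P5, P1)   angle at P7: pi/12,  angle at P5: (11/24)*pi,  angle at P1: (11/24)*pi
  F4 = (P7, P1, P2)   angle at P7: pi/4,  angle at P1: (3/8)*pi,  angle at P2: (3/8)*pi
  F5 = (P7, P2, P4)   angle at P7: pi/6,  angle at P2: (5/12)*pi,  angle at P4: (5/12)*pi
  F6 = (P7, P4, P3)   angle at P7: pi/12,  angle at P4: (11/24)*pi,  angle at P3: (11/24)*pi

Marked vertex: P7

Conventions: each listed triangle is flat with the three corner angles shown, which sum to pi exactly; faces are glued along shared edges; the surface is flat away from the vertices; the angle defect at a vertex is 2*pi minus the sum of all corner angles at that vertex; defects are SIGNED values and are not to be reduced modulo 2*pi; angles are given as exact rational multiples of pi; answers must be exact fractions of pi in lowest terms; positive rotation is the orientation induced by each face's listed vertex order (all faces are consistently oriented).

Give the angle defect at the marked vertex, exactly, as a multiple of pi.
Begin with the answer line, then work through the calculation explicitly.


Answer: defect(P7) = 0

Sum of corner angles at P7: 2*pi
defect = 2*pi - 2*pi


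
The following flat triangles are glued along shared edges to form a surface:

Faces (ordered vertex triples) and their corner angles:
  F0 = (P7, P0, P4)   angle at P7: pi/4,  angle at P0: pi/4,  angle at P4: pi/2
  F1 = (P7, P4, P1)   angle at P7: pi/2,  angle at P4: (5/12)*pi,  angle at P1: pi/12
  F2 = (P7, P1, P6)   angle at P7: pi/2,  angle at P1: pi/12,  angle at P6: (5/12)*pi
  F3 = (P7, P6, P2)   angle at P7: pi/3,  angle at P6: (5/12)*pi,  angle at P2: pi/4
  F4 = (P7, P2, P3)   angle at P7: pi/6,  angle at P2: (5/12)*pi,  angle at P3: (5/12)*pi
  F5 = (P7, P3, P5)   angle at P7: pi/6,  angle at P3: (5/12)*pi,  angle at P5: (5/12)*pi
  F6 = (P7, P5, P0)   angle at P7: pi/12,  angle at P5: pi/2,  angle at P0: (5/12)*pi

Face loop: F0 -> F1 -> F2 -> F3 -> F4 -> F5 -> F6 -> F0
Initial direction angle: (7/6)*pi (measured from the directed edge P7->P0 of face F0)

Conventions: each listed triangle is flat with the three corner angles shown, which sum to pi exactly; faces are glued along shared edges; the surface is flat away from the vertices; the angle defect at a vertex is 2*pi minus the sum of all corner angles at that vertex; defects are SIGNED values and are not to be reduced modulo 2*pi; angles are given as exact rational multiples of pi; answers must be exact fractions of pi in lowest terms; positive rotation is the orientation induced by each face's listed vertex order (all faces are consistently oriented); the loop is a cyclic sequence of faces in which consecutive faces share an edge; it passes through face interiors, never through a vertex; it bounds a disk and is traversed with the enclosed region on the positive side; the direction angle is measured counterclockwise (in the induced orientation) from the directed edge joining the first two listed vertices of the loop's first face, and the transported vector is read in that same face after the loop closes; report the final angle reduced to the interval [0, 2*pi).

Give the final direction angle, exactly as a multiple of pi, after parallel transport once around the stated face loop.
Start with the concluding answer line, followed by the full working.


Answer: final direction angle = (7/6)*pi

enclosed vertex P7: corner angles sum to 2*pi, defect = 2*pi - 2*pi = 0
summing the enclosed defects onto the initial angle, mod 2*pi in the induced orientation:
final angle = (7/6)*pi + 0 = (7/6)*pi (mod 2*pi)


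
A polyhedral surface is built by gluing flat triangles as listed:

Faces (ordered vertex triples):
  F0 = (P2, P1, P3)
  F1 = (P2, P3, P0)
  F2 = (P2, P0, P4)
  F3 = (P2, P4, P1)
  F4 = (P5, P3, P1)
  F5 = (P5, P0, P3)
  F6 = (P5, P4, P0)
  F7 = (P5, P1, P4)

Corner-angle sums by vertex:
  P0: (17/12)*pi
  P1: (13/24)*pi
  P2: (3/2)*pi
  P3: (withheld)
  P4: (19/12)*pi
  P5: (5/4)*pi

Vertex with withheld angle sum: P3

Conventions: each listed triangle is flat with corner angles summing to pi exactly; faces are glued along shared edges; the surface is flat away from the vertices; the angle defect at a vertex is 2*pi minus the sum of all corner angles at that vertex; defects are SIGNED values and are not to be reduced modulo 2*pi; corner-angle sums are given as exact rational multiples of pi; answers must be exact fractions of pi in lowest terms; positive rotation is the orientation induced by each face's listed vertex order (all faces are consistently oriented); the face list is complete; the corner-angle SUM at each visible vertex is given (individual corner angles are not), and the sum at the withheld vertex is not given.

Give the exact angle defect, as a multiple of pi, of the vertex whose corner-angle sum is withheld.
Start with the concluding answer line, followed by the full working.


Answer: defect(P3) = (7/24)*pi

V = 6, E = 12, F = 8; chi = V - E + F = 2
Gauss-Bonnet: total defect = 2*pi*chi = 4*pi; visible defects sum to (89/24)*pi


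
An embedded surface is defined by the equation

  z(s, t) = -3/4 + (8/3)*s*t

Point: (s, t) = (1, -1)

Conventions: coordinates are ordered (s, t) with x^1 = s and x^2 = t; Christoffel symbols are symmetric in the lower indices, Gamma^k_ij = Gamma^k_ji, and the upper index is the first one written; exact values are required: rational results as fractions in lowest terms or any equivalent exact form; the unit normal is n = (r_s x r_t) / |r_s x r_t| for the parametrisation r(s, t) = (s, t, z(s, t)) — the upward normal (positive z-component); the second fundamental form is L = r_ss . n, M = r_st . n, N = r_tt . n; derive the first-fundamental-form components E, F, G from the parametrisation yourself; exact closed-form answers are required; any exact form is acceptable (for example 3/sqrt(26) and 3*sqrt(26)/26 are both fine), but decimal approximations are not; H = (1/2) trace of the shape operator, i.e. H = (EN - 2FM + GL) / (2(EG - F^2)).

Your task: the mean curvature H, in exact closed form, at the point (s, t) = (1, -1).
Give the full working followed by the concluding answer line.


z_s = -8/3, z_t = 8/3, z_ss = 0, z_st = 8/3, z_tt = 0
E = 73/9, F = -64/9, G = 73/9; answer radicand W^2 = 137/9
unnormalised second-form numerators: l = 0, m = 8/3, n = 0; L = l/sqrt(137/9), and similarly M = m/sqrt(W^2), N = n/sqrt(W^2)
H = (E*n - 2*F*m + G*l) / (2*(EG - F^2)*sqrt(W^2)); E*n - 2*F*m + G*l = 1024/27, EG - F^2 = 137/9, so H = (512/411)/sqrt(137/9)

Answer: H = 512*sqrt(137)/18769


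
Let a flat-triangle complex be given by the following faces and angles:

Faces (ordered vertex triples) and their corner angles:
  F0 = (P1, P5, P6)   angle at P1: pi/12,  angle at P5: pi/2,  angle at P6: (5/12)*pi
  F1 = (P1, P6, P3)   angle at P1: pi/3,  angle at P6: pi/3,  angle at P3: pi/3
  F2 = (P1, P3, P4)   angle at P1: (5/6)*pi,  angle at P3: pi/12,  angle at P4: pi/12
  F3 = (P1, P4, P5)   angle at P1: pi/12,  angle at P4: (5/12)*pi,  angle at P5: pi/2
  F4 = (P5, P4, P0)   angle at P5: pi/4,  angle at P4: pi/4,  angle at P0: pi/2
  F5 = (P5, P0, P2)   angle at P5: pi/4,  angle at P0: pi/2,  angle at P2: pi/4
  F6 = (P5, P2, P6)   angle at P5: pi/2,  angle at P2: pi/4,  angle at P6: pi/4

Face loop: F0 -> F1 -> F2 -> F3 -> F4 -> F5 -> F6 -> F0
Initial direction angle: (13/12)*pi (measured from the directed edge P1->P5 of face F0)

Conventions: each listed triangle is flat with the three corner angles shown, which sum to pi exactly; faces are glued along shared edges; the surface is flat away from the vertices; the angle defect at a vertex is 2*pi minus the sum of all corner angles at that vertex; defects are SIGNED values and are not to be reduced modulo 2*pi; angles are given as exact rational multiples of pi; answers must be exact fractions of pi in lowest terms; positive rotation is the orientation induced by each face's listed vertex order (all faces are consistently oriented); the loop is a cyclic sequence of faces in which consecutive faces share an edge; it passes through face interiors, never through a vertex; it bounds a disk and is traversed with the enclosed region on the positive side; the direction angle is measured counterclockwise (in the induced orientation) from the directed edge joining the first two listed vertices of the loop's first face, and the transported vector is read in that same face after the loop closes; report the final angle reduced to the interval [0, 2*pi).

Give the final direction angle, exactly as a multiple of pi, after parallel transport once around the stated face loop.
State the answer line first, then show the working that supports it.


Answer: final direction angle = (7/4)*pi

enclosed vertex P1: corner angles sum to (4/3)*pi, defect = 2*pi - (4/3)*pi = (2/3)*pi
enclosed vertex P5: corner angles sum to 2*pi, defect = 2*pi - 2*pi = 0
summing the enclosed defects onto the initial angle, mod 2*pi in the induced orientation:
final angle = (13/12)*pi + (2/3)*pi = (7/4)*pi (mod 2*pi)


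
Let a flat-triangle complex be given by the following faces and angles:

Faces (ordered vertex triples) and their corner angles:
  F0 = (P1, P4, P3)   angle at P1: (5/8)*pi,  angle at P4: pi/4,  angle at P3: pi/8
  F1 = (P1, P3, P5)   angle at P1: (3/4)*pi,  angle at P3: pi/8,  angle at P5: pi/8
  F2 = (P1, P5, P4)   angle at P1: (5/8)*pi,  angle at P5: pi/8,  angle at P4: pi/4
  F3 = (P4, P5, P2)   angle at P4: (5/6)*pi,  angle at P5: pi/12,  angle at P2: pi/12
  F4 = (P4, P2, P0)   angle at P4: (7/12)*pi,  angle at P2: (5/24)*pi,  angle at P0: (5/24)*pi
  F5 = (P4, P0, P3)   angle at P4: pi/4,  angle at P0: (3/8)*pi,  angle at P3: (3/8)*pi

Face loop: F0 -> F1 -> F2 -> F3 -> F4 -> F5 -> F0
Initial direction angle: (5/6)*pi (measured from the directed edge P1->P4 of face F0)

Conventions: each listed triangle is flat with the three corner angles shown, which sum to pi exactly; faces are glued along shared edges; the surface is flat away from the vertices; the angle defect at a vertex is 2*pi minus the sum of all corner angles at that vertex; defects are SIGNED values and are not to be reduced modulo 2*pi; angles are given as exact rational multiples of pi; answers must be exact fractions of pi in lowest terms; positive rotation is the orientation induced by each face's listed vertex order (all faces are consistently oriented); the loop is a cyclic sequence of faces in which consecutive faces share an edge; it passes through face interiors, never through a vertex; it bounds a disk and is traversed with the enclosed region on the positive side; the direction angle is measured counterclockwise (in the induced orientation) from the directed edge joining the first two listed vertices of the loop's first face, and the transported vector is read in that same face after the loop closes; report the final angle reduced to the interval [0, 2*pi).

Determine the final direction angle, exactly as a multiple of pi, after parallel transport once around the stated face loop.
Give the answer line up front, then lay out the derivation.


Answer: final direction angle = (2/3)*pi

enclosed vertex P1: corner angles sum to 2*pi, defect = 2*pi - 2*pi = 0
enclosed vertex P4: corner angles sum to (13/6)*pi, defect = 2*pi - (13/6)*pi = -pi/6
final direction = starting direction + enclosed defect total, reduced mod 2*pi (induced orientation)
final angle = (5/6)*pi - pi/6 = (2/3)*pi (mod 2*pi)


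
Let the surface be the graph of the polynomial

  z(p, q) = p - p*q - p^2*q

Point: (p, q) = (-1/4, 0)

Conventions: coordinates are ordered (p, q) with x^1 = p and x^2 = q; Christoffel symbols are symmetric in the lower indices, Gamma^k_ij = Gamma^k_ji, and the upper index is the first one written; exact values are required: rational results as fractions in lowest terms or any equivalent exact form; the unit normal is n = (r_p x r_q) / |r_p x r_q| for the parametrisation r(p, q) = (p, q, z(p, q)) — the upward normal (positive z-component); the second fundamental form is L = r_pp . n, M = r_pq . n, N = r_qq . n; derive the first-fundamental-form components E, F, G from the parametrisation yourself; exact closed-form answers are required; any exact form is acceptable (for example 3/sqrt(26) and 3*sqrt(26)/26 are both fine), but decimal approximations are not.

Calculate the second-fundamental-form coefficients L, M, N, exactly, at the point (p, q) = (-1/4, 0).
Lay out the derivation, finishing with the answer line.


z_p = 1, z_q = 3/16, z_pp = 0, z_pq = -1/2, z_qq = 0
E = 2, F = 3/16, G = 265/256; answer radicand W^2 = 521/256
unnormalised second-form numerators: l = 0, m = -1/2, n = 0; L = l/sqrt(521/256), and similarly M = m/sqrt(W^2), N = n/sqrt(W^2)

Answer: L = 0, M = -8*sqrt(521)/521, N = 0


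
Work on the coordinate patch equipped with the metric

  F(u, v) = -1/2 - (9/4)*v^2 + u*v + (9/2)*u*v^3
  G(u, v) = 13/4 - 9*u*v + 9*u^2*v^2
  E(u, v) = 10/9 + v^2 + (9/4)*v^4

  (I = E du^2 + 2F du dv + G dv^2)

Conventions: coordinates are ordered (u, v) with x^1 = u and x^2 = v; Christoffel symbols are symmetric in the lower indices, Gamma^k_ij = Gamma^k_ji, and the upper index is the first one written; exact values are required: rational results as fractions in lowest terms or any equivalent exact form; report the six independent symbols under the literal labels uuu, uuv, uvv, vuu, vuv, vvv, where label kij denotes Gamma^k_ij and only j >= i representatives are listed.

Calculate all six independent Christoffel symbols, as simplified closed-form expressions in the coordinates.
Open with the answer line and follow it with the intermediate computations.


Answer: Gamma_uuu = 0, Gamma_uuv = (162*v^3 + 36*v)/(324*u^2*v^2 - 324*u*v + 81*v^4 + 36*v^2 + 121), Gamma_uvv = (162*u*v^2 + 36*u)/(324*u^2*v^2 - 324*u*v + 81*v^4 + 36*v^2 + 121), Gamma_vuu = 0, Gamma_vuv = (324*u*v^2 - 162*v)/(324*u^2*v^2 - 324*u*v + 81*v^4 + 36*v^2 + 121), Gamma_vvv = (324*u^2*v - 162*u)/(324*u^2*v^2 - 324*u*v + 81*v^4 + 36*v^2 + 121)

E = 10/9 + v^2 + (9/4)*v^4; F = -1/2 - (9/4)*v^2 + u*v + (9/2)*u*v^3; G = 13/4 - 9*u*v + 9*u^2*v^2
Gamma^k_ij = (1/2) g^{kl} (d_i g_jl + d_j g_il - d_l g_ij), with g^inv = (1/(EG-F^2)) [[G, -F], [-F, E]]
first partials: E_u = 0, E_v = 2*v + 9*v^3, F_u = v + (9/2)*v^3, F_v = -(9/2)*v + u + (27/2)*u*v^2, G_u = -9*v + 18*u*v^2, G_v = -9*u + 18*u^2*v
D = EG - F^2 = 121/36 + v^2 - 9*u*v + (9/4)*v^4 + 9*u^2*v^2
expanded: Gamma^u_uu = (G E_u - 2F F_u + F E_v)/(2D), Gamma^u_uv = (G E_v - F G_u)/(2D), Gamma^u_vv = (2G F_v - G G_u - F G_v)/(2D), Gamma^v_uu = (2E F_u - E E_v - F E_u)/(2D), Gamma^v_uv = (E G_u - F E_v)/(2D), Gamma^v_vv = (E G_v - 2F F_v + F G_u)/(2D); substitute and cancel common factors


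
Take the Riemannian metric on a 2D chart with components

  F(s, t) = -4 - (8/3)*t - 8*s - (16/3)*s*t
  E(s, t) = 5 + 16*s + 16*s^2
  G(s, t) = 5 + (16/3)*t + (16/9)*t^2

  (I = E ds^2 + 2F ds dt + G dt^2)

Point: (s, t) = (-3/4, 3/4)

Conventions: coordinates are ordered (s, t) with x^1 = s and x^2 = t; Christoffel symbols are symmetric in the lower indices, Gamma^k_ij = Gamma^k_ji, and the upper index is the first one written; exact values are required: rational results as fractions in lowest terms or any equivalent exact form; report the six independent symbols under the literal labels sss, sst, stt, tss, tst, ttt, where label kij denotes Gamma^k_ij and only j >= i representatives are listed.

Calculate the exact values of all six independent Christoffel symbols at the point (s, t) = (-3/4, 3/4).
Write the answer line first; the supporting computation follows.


Answer: Gamma_sss = -4/11, Gamma_sst = 0, Gamma_stt = 4/33, Gamma_tss = -12/11, Gamma_tst = 0, Gamma_ttt = 4/11

E = 2, F = 3, G = 10 at the point
E_s = -8, E_t = 0, F_s = -12, F_t = 4/3, G_s = 0, G_t = 8
EG - F^2 = 11;  g^inv = (1/11) * [[10, -3], [-3, 2]]
first-kind symbols [ij,l] = (1/2)(d_i g_jl + d_j g_il - d_l g_ij): [ss,s] = E_s/2 = -4, [ss,t] = F_s - E_t/2 = -12, [st,s] = E_t/2 = 0, [st,t] = G_s/2 = 0, [tt,s] = F_t - G_s/2 = 4/3, [tt,t] = G_t/2 = 4
Gamma^s_ij = (G*[ij,s] - F*[ij,t])/(EG - F^2), Gamma^t_ij = (E*[ij,t] - F*[ij,s])/(EG - F^2)


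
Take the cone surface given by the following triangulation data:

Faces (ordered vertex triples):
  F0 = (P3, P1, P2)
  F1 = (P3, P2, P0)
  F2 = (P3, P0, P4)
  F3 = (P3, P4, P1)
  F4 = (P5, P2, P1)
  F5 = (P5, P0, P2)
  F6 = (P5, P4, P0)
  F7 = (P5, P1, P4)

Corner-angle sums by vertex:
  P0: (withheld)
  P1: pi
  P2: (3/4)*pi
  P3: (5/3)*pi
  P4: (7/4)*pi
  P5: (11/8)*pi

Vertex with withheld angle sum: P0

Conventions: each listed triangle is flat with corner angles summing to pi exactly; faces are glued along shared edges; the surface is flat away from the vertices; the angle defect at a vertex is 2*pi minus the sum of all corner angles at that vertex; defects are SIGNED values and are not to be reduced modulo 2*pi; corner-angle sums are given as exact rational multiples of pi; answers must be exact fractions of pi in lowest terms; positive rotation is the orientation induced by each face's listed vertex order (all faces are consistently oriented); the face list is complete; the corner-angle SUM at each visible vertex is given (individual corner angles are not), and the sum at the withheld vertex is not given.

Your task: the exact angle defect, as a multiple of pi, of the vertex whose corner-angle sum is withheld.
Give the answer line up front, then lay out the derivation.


Answer: defect(P0) = (13/24)*pi

V = 6, E = 12, F = 8; chi = V - E + F = 2
Gauss-Bonnet: total defect = 2*pi*chi = 4*pi; visible defects sum to (83/24)*pi


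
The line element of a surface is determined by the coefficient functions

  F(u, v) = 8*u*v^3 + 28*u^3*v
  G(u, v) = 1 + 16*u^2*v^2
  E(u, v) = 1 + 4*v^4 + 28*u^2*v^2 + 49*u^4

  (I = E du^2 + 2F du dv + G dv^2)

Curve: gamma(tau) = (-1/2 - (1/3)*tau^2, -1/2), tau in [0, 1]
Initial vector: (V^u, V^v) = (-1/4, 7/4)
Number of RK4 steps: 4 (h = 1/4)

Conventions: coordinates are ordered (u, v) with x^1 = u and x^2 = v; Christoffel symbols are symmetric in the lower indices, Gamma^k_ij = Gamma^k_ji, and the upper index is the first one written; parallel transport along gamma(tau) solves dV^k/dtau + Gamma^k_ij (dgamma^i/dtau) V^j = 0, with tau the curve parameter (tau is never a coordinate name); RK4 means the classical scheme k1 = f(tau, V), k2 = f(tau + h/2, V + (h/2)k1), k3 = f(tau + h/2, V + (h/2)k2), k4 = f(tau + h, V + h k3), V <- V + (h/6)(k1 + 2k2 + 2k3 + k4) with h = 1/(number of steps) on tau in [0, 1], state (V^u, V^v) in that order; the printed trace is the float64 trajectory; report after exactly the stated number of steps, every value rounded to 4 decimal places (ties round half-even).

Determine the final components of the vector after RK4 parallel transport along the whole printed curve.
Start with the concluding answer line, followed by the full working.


Answer: V^u = -0.3108, V^v = 1.7253

gamma'(tau) = (-(2/3)*tau, 0); f(tau, V)^k = -Gamma^k_ij(gamma(tau)) gamma'^i(tau) V^j; h = 1/4; intermediate values shown to 6 dp
curve data and Christoffel symbols at the stage parameters:
  tau = 0.000000: gamma = (-0.500000, -0.500000), gamma' = (0.000000, 0.000000); Gamma_uuu = -2.230088, Gamma_uuv = -0.637168, Gamma_uvv = -0.637168, Gamma_vuu = -0.991150, Gamma_vuv = -0.283186, Gamma_vvv = -0.283186
  tau = 0.125000: gamma = (-0.505208, -0.500000), gamma' = (-0.083333, 0.000000); Gamma_uuu = -2.230888, Gamma_uuv = -0.630825, Gamma_uvv = -0.637397, Gamma_vuu = -0.985777, Gamma_vuv = -0.278747, Gamma_vvv = -0.281651
  tau = 0.250000: gamma = (-0.520833, -0.500000), gamma' = (-0.166667, 0.000000); Gamma_uuu = -2.231192, Gamma_uuv = -0.611984, Gamma_uvv = -0.637483, Gamma_vuu = -0.968855, Gamma_vuv = -0.265743, Gamma_vvv = -0.276816
  tau = 0.375000: gamma = (-0.546875, -0.500000), gamma' = (-0.250000, 0.000000); Gamma_uuu = -2.225429, Gamma_uuv = -0.581337, Gamma_uvv = -0.635837, Gamma_vuu = -0.938522, Gamma_vuv = -0.245165, Gamma_vvv = -0.268149
  tau = 0.500000: gamma = (-0.583333, -0.500000), gamma' = (-0.333333, 0.000000); Gamma_uuu = -2.206479, Gamma_uuv = -0.540362, Gamma_uvv = -0.630422, Gamma_vuu = -0.893225, Gamma_vuv = -0.218749, Gamma_vvv = -0.255207
  tau = 0.625000: gamma = (-0.630208, -0.500000), gamma' = (-0.416667, 0.000000); Gamma_uuu = -2.168151, Gamma_uuv = -0.491482, Gamma_uvv = -0.619472, Gamma_vuu = -0.833128, Gamma_vuv = -0.188855, Gamma_vvv = -0.238037
  tau = 0.750000: gamma = (-0.687500, -0.500000), gamma' = (-0.500000, 0.000000); Gamma_uuu = -2.107248, Gamma_uuv = -0.437870, Gamma_uvv = -0.602071, Gamma_vuu = -0.760771, Gamma_vuv = -0.158082, Gamma_vvv = -0.217363
  tau = 0.875000: gamma = (-0.755208, -0.500000), gamma' = (-0.583333, 0.000000); Gamma_uuu = -2.024375, Gamma_uuv = -0.382936, Gamma_uvv = -0.578393, Gamma_vuu = -0.680631, Gamma_vuv = -0.128750, Gamma_vvv = -0.194466
  tau = 1.000000: gamma = (-0.833333, -0.500000), gamma' = (-0.666667, 0.000000); Gamma_uuu = -1.923360, Gamma_uuv = -0.329719, Gamma_uvv = -0.549531, Gamma_vuu = -0.597936, Gamma_vuv = -0.102503, Gamma_vvv = -0.170839
step 0: V^u = -0.2500, V^v = 1.7500
step 1: k1 = (0.000000, 0.000000), k2 = (-0.045519, -0.020114), k3 = (-0.044329, -0.019588), k4 = (-0.080908, -0.035133); V <- V + (h/6)(k1 + 2k2 + 2k3 + k4): V^u = -0.2609, V^v = 1.7452
step 2: k1 = (-0.081004, -0.035175), k2 = (-0.102238, -0.043117), k3 = (-0.100617, -0.042433), k4 = (-0.102081, -0.041324); V <- V + (h/6)(k1 + 2k2 + 2k3 + k4): V^u = -0.2854, V^v = 1.7349
step 3: k1 = (-0.102590, -0.041530), k2 = (-0.084812, -0.032590), k3 = (-0.087049, -0.033449), k4 = (-0.054377, -0.019632); V <- V + (h/6)(k1 + 2k2 + 2k3 + k4): V^u = -0.3063, V^v = 1.7269
step 4: k1 = (-0.055394, -0.019998), k2 = (-0.015359, -0.005164), k3 = (-0.021683, -0.007290), k4 = (0.020457, 0.006360); V <- V + (h/6)(k1 + 2k2 + 2k3 + k4): V^u = -0.3108, V^v = 1.7253


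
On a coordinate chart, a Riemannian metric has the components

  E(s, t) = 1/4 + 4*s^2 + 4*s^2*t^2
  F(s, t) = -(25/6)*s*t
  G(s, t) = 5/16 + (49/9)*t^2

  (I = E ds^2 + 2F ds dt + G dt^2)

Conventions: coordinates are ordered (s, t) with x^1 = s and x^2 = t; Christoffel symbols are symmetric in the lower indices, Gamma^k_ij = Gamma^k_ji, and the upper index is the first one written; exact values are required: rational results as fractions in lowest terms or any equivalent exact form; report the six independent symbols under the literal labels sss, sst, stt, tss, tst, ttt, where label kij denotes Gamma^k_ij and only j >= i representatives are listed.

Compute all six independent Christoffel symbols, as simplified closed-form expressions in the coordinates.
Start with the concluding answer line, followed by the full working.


Answer: Gamma_sss = (-9600*s^3*t^2 + 12544*s*t^4 + 3264*s*t^2 + 720*s)/(12544*s^2*t^4 + 3264*s^2*t^2 + 720*s^2 + 784*t^2 + 45), Gamma_sst = (12544*s^2*t^3 + 720*s^2*t)/(12544*s^2*t^4 + 3264*s^2*t^2 + 720*s^2 + 784*t^2 + 45), Gamma_stt = -750*s/(12544*s^2*t^4 + 3264*s^2*t^2 + 720*s^2 + 784*t^2 + 45), Gamma_tss = (-9216*s^4*t^3 - 9216*s^4*t - 576*s^2*t - 600*t)/(12544*s^2*t^4 + 3264*s^2*t^2 + 720*s^2 + 784*t^2 + 45), Gamma_tst = 9600*s^3*t^2/(12544*s^2*t^4 + 3264*s^2*t^2 + 720*s^2 + 784*t^2 + 45), Gamma_ttt = (12544*s^2*t^3 + 2544*s^2*t + 784*t)/(12544*s^2*t^4 + 3264*s^2*t^2 + 720*s^2 + 784*t^2 + 45)

E = 1/4 + 4*s^2 + 4*s^2*t^2; F = -(25/6)*s*t; G = 5/16 + (49/9)*t^2
Gamma^k_ij = (1/2) g^{kl} (d_i g_jl + d_j g_il - d_l g_ij), with g^inv = (1/(EG-F^2)) [[G, -F], [-F, E]]
first partials: E_s = 8*s + 8*s*t^2, E_t = 8*s^2*t, F_s = -(25/6)*t, F_t = -(25/6)*s, G_s = 0, G_t = (98/9)*t
D = EG - F^2 = 5/64 + (49/36)*t^2 + (5/4)*s^2 + (17/3)*s^2*t^2 + (196/9)*s^2*t^4
expanded: Gamma^s_ss = (G E_s - 2F F_s + F E_t)/(2D), Gamma^s_st = (G E_t - F G_s)/(2D), Gamma^s_tt = (2G F_t - G G_s - F G_t)/(2D), Gamma^t_ss = (2E F_s - E E_t - F E_s)/(2D), Gamma^t_st = (E G_s - F E_t)/(2D), Gamma^t_tt = (E G_t - 2F F_t + F G_s)/(2D); substitute and cancel common factors


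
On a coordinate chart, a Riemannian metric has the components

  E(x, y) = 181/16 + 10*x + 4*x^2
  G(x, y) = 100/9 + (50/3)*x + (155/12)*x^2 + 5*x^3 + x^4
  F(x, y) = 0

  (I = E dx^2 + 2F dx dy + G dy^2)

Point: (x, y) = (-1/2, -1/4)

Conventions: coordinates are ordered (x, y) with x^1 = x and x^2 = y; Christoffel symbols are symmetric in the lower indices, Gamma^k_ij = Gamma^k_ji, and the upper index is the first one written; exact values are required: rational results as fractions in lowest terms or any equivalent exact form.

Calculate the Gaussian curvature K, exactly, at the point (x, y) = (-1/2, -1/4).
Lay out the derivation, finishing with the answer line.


E = 117/16, F = 0, G = 49/9, EG - F^2 = 637/16 at the point
E_x = 6, E_y = 0, F_x = 0, F_y = 0, G_x = 7, G_y = 0
E_yy = 0, F_xy = 0, G_xx = 83/6
Brioschi: K = (det M1 - det M2) / (EG - F^2)^2 with the standard first/second-derivative matrices M1, M2.
M1 = [[-E_yy/2 + F_xy - G_xx/2, E_x/2, F_x - E_y/2], [F_y - G_x/2, E, F], [G_y/2, F, G]] = [[-83/12, 3, 0], [-7/2, 117/16, 0], [0, 0, 49/9]]; det M1 = -13965/64
M2 = [[0, E_y/2, G_x/2], [E_y/2, E, F], [G_x/2, F, G]] = [[0, 0, 7/2], [0, 117/16, 0], [7/2, 0, 49/9]]; det M2 = -5733/64
det M1 - det M2 = -1029/8; K = -1029/8 / (637/16)^2 = -96/1183

Answer: K = -96/1183


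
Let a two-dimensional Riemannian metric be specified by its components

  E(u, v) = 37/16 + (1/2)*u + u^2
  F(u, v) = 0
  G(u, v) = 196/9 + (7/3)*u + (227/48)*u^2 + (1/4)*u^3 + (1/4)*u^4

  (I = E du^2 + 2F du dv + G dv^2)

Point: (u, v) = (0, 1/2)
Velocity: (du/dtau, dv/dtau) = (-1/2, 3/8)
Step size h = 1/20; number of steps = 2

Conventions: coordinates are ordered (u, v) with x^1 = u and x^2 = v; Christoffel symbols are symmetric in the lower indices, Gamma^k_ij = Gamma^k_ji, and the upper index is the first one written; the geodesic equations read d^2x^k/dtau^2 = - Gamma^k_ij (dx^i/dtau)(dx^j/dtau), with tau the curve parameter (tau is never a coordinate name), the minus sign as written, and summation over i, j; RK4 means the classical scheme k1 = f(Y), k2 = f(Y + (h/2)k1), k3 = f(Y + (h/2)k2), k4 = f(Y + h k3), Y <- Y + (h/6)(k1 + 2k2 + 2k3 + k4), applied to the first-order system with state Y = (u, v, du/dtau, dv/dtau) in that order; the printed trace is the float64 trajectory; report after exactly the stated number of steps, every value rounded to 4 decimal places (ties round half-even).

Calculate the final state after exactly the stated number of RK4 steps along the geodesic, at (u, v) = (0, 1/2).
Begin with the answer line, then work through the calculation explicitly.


Answer: u = -0.0498, v = 0.5376, du/dtau = -0.4960, dv/dtau = 0.3768

f(Y) = (du/dtau, dv/dtau, -Gamma^u_ij Y'^i Y'^j, -Gamma^v_ij Y'^i Y'^j) with the Gammas evaluated at the stage position; h = 0.050000; intermediate values shown to 6 dp
step 0: u = 0.0000, v = 0.5000, du/dtau = -0.5000, dv/dtau = 0.3750
step 1:
  k1: at (u, v) = (0.000000, 0.500000), (du/dtau, dv/dtau) = (-0.500000, 0.375000); Gamma_uuu = 0.108108, Gamma_uuv = 0.000000, Gamma_uvv = -0.504505, Gamma_vuu = 0.000000, Gamma_vuv = 0.053571, Gamma_vvv = 0.000000; k1 = (-0.500000, 0.375000, 0.043919, 0.020089)
  k2: at (u, v) = (-0.012500, 0.509375), (du/dtau, dv/dtau) = (-0.498902, 0.375502); Gamma_uuu = 0.102974, Gamma_uuv = 0.000000, Gamma_uvv = -0.480232, Gamma_vuu = 0.000000, Gamma_vuv = 0.050926, Gamma_vvv = 0.000000; k2 = (-0.498902, 0.375502, 0.042083, 0.019081)
  k3: at (u, v) = (-0.012473, 0.509388), (du/dtau, dv/dtau) = (-0.498948, 0.375477); Gamma_uuu = 0.102985, Gamma_uuv = 0.000000, Gamma_uvv = -0.480285, Gamma_vuu = 0.000000, Gamma_vuv = 0.050932, Gamma_vvv = 0.000000; k3 = (-0.498948, 0.375477, 0.042074, 0.019084)
  k4: at (u, v) = (-0.024947, 0.518774), (du/dtau, dv/dtau) = (-0.497896, 0.375954); Gamma_uuu = 0.097821, Gamma_uuv = 0.000000, Gamma_uvv = -0.455920, Gamma_vuu = 0.000000, Gamma_vuv = 0.048287, Gamma_vvv = 0.000000; k4 = (-0.497896, 0.375954, 0.040190, 0.018077)
  Y <- Y + (h/6)(k1 + 2k2 + 2k3 + k4): u = -0.0249, v = 0.5188, du/dtau = -0.4979, dv/dtau = 0.3760
step 2:
  k1: at (u, v) = (-0.024947, 0.518774), (du/dtau, dv/dtau) = (-0.497896, 0.375954); Gamma_uuu = 0.097822, Gamma_uuv = 0.000000, Gamma_uvv = -0.455922, Gamma_vuu = 0.000000, Gamma_vuv = 0.048287, Gamma_vvv = 0.000000; k1 = (-0.497896, 0.375954, 0.040191, 0.018077)
  k2: at (u, v) = (-0.037394, 0.528173), (du/dtau, dv/dtau) = (-0.496892, 0.376406); Gamma_uuu = 0.092631, Gamma_uuv = 0.000000, Gamma_uvv = -0.431475, Gamma_vuu = 0.000000, Gamma_vuv = 0.045643, Gamma_vvv = 0.000000; k2 = (-0.496892, 0.376406, 0.038261, 0.017074)
  k3: at (u, v) = (-0.037369, 0.528184), (du/dtau, dv/dtau) = (-0.496940, 0.376381); Gamma_uuu = 0.092641, Gamma_uuv = 0.000000, Gamma_uvv = -0.431525, Gamma_vuu = 0.000000, Gamma_vuv = 0.045648, Gamma_vvv = 0.000000; k3 = (-0.496940, 0.376381, 0.038253, 0.017076)
  k4: at (u, v) = (-0.049794, 0.537593), (du/dtau, dv/dtau) = (-0.495984, 0.376808); Gamma_uuu = 0.087423, Gamma_uuv = 0.000000, Gamma_uvv = -0.406995, Gamma_vuu = 0.000000, Gamma_vuv = 0.043005, Gamma_vvv = 0.000000; k4 = (-0.495984, 0.376808, 0.036281, 0.016074)
  Y <- Y + (h/6)(k1 + 2k2 + 2k3 + k4): u = -0.0498, v = 0.5376, du/dtau = -0.4960, dv/dtau = 0.3768


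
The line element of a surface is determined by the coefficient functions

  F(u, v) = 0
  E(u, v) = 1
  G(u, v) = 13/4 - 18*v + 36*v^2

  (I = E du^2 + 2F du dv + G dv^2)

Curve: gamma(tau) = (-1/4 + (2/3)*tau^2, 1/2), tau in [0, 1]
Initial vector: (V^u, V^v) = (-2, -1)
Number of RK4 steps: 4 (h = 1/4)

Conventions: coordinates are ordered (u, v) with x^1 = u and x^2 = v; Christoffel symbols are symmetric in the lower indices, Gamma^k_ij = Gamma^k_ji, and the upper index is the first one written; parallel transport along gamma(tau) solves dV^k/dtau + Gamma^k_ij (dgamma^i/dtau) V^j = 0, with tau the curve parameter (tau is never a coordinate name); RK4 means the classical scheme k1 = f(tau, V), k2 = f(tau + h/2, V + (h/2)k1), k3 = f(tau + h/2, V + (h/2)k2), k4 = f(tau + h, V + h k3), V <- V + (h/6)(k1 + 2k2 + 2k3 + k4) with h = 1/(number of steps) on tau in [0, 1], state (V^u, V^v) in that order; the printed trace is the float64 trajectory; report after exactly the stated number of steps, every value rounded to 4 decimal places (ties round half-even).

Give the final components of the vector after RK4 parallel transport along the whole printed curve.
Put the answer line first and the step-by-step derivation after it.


Answer: V^u = -2.0000, V^v = -1.0000

gamma'(tau) = ((4/3)*tau, 0); f(tau, V)^k = -Gamma^k_ij(gamma(tau)) gamma'^i(tau) V^j; h = 1/4; intermediate values shown to 6 dp
curve data and Christoffel symbols at the stage parameters:
  tau = 0.000000: gamma = (-0.250000, 0.500000), gamma' = (0.000000, 0.000000); Gamma_uuu = 0.000000, Gamma_uuv = 0.000000, Gamma_uvv = 0.000000, Gamma_vuu = 0.000000, Gamma_vuv = 0.000000, Gamma_vvv = 2.769231
  tau = 0.125000: gamma = (-0.239583, 0.500000), gamma' = (0.166667, 0.000000); Gamma_uuu = 0.000000, Gamma_uuv = 0.000000, Gamma_uvv = 0.000000, Gamma_vuu = 0.000000, Gamma_vuv = 0.000000, Gamma_vvv = 2.769231
  tau = 0.250000: gamma = (-0.208333, 0.500000), gamma' = (0.333333, 0.000000); Gamma_uuu = 0.000000, Gamma_uuv = 0.000000, Gamma_uvv = 0.000000, Gamma_vuu = 0.000000, Gamma_vuv = 0.000000, Gamma_vvv = 2.769231
  tau = 0.375000: gamma = (-0.156250, 0.500000), gamma' = (0.500000, 0.000000); Gamma_uuu = 0.000000, Gamma_uuv = 0.000000, Gamma_uvv = 0.000000, Gamma_vuu = 0.000000, Gamma_vuv = 0.000000, Gamma_vvv = 2.769231
  tau = 0.500000: gamma = (-0.083333, 0.500000), gamma' = (0.666667, 0.000000); Gamma_uuu = 0.000000, Gamma_uuv = 0.000000, Gamma_uvv = 0.000000, Gamma_vuu = 0.000000, Gamma_vuv = 0.000000, Gamma_vvv = 2.769231
  tau = 0.625000: gamma = (0.010417, 0.500000), gamma' = (0.833333, 0.000000); Gamma_uuu = 0.000000, Gamma_uuv = 0.000000, Gamma_uvv = 0.000000, Gamma_vuu = 0.000000, Gamma_vuv = 0.000000, Gamma_vvv = 2.769231
  tau = 0.750000: gamma = (0.125000, 0.500000), gamma' = (1.000000, 0.000000); Gamma_uuu = 0.000000, Gamma_uuv = 0.000000, Gamma_uvv = 0.000000, Gamma_vuu = 0.000000, Gamma_vuv = 0.000000, Gamma_vvv = 2.769231
  tau = 0.875000: gamma = (0.260417, 0.500000), gamma' = (1.166667, 0.000000); Gamma_uuu = 0.000000, Gamma_uuv = 0.000000, Gamma_uvv = 0.000000, Gamma_vuu = 0.000000, Gamma_vuv = 0.000000, Gamma_vvv = 2.769231
  tau = 1.000000: gamma = (0.416667, 0.500000), gamma' = (1.333333, 0.000000); Gamma_uuu = 0.000000, Gamma_uuv = 0.000000, Gamma_uvv = 0.000000, Gamma_vuu = 0.000000, Gamma_vuv = 0.000000, Gamma_vvv = 2.769231
step 0: V^u = -2.0000, V^v = -1.0000
step 1: k1 = (0.000000, 0.000000), k2 = (0.000000, 0.000000), k3 = (0.000000, 0.000000), k4 = (0.000000, 0.000000); V <- V + (h/6)(k1 + 2k2 + 2k3 + k4): V^u = -2.0000, V^v = -1.0000
step 2: k1 = (0.000000, 0.000000), k2 = (0.000000, 0.000000), k3 = (0.000000, 0.000000), k4 = (0.000000, 0.000000); V <- V + (h/6)(k1 + 2k2 + 2k3 + k4): V^u = -2.0000, V^v = -1.0000
step 3: k1 = (0.000000, 0.000000), k2 = (0.000000, 0.000000), k3 = (0.000000, 0.000000), k4 = (0.000000, 0.000000); V <- V + (h/6)(k1 + 2k2 + 2k3 + k4): V^u = -2.0000, V^v = -1.0000
step 4: k1 = (0.000000, 0.000000), k2 = (0.000000, 0.000000), k3 = (0.000000, 0.000000), k4 = (0.000000, 0.000000); V <- V + (h/6)(k1 + 2k2 + 2k3 + k4): V^u = -2.0000, V^v = -1.0000
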